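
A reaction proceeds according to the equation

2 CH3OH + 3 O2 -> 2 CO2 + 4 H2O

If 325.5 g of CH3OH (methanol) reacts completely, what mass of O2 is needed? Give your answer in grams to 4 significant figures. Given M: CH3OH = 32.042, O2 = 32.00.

487.6 g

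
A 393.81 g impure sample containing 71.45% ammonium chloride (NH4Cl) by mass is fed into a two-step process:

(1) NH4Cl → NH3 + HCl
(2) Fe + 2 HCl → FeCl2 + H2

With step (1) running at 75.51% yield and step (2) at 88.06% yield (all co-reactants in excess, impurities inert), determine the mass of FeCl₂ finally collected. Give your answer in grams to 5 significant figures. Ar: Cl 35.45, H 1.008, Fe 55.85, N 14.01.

Pure NH4Cl = 393.81 × 0.7145 = 281.377 g.
M(NH4Cl) = 14.01 + 4(1.008) + 35.45 = 53.492 g/mol.
M(FeCl2) = 55.85 + 2(35.45) = 126.75 g/mol.
n(NH4Cl) = 281.377 / 53.492 = 5.26017 mol.
Step 1 (NH4Cl:HCl = 1:1): theoretical n(HCl) = 5.26017 mol; at 75.51% yield, n(HCl) = 3.97196 mol.
Step 2 (HCl:FeCl2 = 2:1): theoretical n(FeCl2) = 1.98598 mol, so theoretical mass = 1.98598 × 126.75 = 251.723 g.
At 88.06% yield, actual mass of FeCl2 = 251.723 × 0.8806 = 221.667 g.

221.67 g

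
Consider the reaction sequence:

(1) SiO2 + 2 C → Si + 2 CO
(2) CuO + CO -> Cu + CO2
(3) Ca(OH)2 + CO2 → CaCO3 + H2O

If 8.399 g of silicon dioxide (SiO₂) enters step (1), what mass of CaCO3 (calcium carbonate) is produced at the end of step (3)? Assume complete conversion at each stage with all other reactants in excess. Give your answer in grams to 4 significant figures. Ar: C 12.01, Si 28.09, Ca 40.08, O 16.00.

27.98 g

M(SiO2) = 28.09 + 2(16.00) = 60.09 g/mol.
M(CaCO3) = 40.08 + 12.01 + 3(16.00) = 100.09 g/mol.
n(SiO2) = 8.399 / 60.09 = 0.13977 mol.
Reaction (1): SiO2→CO ratio 1:2 ⇒ n(CO) = 0.27955 mol.
Reaction (2): CO→CO2 ratio 1:1 ⇒ n(CO2) = 0.27955 mol.
Reaction (3): CO2→CaCO3 ratio 1:1 ⇒ n(CaCO3) = 0.27955 mol.
Mass of CaCO3 = 0.27955 × 100.09 = 27.980 g.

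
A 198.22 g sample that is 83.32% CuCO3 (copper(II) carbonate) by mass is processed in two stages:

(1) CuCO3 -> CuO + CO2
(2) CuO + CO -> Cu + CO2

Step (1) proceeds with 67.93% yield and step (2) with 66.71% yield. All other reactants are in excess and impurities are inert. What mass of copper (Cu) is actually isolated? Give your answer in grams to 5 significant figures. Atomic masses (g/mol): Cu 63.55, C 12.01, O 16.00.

38.493 g

Pure CuCO3 = 198.22 × 0.8332 = 165.157 g.
M(CuCO3) = 63.55 + 12.01 + 3(16.00) = 123.56 g/mol.
M(Cu) = 63.55 g/mol.
n(CuCO3) = 165.157 / 123.56 = 1.33665 mol.
Step 1 (CuCO3:CuO = 1:1): theoretical n(CuO) = 1.33665 mol; at 67.93% yield, n(CuO) = 0.907989 mol.
Step 2 (CuO:Cu = 1:1): theoretical n(Cu) = 0.907989 mol, so theoretical mass = 0.907989 × 63.55 = 57.7027 g.
At 66.71% yield, actual mass of Cu = 57.7027 × 0.6671 = 38.4935 g.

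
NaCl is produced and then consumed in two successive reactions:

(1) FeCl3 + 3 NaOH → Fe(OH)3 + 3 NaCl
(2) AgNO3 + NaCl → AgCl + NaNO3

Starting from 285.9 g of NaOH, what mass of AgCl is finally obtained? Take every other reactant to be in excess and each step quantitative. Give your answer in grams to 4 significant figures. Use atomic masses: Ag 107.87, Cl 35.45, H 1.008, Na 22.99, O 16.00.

1024 g

M(NaOH) = 22.99 + 16.00 + 1.008 = 39.998 g/mol.
M(AgCl) = 107.87 + 35.45 = 143.32 g/mol.
n(NaOH) = 285.90 / 39.998 = 7.1479 mol.
Step 1 gives a 3:3 ratio of NaOH to NaCl, so n(NaCl) = 7.1479 mol.
In step 2 the NaCl:AgCl ratio is 1:1, so n(AgCl) = 7.1479 mol.
Mass of AgCl = 7.1479 × 143.32 = 1024.4 g.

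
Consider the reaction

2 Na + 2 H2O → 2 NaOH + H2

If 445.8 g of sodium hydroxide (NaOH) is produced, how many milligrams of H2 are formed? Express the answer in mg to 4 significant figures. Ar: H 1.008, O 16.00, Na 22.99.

M(NaOH) = 22.99 + 16.00 + 1.008 = 39.998 g/mol.
M(H2) = 2(1.008) = 2.016 g/mol.
n(NaOH) = 445.80 g / 39.998 g/mol = 11.146 mol.
From the equation the NaOH:H2 mole ratio is 2:1, so n(H2) = 11.146 × 1/2 = 5.5728 mol.
Mass of H2 = 5.5728 mol × 2.016 g/mol = 11.235 g.
Converting to mg: 11.235 g = 11230 mg.

11230 mg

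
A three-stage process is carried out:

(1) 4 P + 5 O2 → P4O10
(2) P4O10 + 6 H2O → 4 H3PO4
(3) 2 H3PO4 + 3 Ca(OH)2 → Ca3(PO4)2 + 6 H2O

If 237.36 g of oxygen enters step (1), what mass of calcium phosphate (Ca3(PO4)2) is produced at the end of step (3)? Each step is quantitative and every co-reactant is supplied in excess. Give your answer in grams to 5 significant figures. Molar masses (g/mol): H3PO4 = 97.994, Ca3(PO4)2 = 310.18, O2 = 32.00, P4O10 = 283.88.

n(O2) = 237.36 / 32.00 = 7.41750 mol.
Reaction (1): O2→P4O10 ratio 5:1 ⇒ n(P4O10) = 1.48350 mol.
Reaction (2): P4O10→H3PO4 ratio 1:4 ⇒ n(H3PO4) = 5.93400 mol.
Reaction (3): H3PO4→Ca3(PO4)2 ratio 2:1 ⇒ n(Ca3(PO4)2) = 2.96700 mol.
Mass of Ca3(PO4)2 = 2.96700 × 310.18 = 920.304 g.

920.30 g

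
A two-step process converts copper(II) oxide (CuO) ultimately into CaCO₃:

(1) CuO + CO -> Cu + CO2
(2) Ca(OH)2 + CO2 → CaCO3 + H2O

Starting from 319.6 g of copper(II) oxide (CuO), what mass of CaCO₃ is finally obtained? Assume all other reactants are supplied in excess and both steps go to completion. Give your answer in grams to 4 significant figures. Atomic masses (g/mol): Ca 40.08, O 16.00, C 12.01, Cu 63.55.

M(CuO) = 63.55 + 16.00 = 79.55 g/mol.
M(CaCO3) = 40.08 + 12.01 + 3(16.00) = 100.09 g/mol.
n(CuO) = 319.60 / 79.55 = 4.0176 mol.
Step 1 gives a 1:1 ratio of CuO to CO2, so n(CO2) = 4.0176 mol.
In step 2 the CO2:CaCO3 ratio is 1:1, so n(CaCO3) = 4.0176 mol.
Mass of CaCO3 = 4.0176 × 100.09 = 402.12 g.

402.1 g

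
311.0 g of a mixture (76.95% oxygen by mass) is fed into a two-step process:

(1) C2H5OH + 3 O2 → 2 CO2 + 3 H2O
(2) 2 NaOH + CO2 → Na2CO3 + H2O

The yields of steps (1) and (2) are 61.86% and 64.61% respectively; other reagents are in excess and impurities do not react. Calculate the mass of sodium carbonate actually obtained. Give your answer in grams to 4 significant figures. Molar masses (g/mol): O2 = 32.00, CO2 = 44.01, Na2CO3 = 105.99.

211.2 g

Pure O2 = 311.0 × 0.7695 = 239.31 g.
n(O2) = 239.31 / 32.00 = 7.4786 mol.
Step 1 (O2:CO2 = 3:2): theoretical n(CO2) = 4.9857 mol; at 61.86% yield, n(CO2) = 3.0842 mol.
Step 2 (CO2:Na2CO3 = 1:1): theoretical n(Na2CO3) = 3.0842 mol, so theoretical mass = 3.0842 × 105.99 = 326.89 g.
At 64.61% yield, actual mass of Na2CO3 = 326.89 × 0.6461 = 211.20 g.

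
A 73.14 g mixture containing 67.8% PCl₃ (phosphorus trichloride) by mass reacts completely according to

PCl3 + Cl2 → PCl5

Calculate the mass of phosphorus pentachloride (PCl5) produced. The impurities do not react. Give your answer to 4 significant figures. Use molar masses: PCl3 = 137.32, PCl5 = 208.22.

Mass of pure PCl3 = 73.14 g × 0.678 = 49.589 g.
n(PCl3) = 49.589 g / 137.32 g/mol = 0.36112 mol.
From the equation the PCl3:PCl5 mole ratio is 1:1, so n(PCl5) = 0.36112 × 1/1 = 0.36112 mol.
Mass of PCl5 = 0.36112 mol × 208.22 g/mol = 75.192 g.

75.19 g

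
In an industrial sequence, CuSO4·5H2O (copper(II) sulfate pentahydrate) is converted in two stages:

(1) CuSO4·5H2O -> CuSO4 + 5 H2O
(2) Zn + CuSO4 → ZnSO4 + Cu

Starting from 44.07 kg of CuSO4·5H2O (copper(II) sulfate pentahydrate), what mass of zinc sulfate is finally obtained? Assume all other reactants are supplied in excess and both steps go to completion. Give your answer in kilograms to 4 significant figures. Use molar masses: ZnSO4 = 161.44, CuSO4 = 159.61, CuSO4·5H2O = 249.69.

44.07 kg = 44070 g.
n(CuSO4·5H2O) = 44070 / 249.69 = 176.50 mol.
Step 1 gives a 1:1 ratio of CuSO4·5H2O to CuSO4, so n(CuSO4) = 176.50 mol.
In step 2 the CuSO4:ZnSO4 ratio is 1:1, so n(ZnSO4) = 176.50 mol.
Mass of ZnSO4 = 176.50 × 161.44 = 28494 g = 28.49 kg.

28.49 kg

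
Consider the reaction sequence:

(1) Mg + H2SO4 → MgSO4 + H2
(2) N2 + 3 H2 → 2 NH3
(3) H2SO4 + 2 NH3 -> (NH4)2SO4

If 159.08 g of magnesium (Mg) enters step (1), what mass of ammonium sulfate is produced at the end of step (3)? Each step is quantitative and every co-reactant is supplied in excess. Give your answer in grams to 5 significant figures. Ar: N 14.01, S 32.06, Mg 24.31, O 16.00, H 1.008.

288.24 g

M(Mg) = 24.31 g/mol.
M((NH4)2SO4) = 2(14.01) + 8(1.008) + 32.06 + 4(16.00) = 132.144 g/mol.
n(Mg) = 159.08 / 24.31 = 6.54381 mol.
Reaction (1): Mg→H2 ratio 1:1 ⇒ n(H2) = 6.54381 mol.
Reaction (2): H2→NH3 ratio 3:2 ⇒ n(NH3) = 4.36254 mol.
Reaction (3): NH3→(NH4)2SO4 ratio 2:1 ⇒ n((NH4)2SO4) = 2.18127 mol.
Mass of (NH4)2SO4 = 2.18127 × 132.144 = 288.242 g.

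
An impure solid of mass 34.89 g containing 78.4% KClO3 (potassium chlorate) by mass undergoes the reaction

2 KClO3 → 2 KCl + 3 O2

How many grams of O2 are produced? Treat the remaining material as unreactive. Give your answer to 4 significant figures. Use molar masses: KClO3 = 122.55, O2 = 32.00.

10.71 g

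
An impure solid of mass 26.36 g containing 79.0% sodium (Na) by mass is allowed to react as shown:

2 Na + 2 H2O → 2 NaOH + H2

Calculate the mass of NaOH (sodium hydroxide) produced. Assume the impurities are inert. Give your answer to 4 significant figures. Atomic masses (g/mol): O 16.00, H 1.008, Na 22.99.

Mass of pure Na = 26.36 g × 0.790 = 20.824 g.
M(Na) = 22.99 g/mol.
M(NaOH) = 22.99 + 16.00 + 1.008 = 39.998 g/mol.
n(Na) = 20.824 g / 22.99 g/mol = 0.90580 mol.
From the equation the Na:NaOH mole ratio is 2:2, so n(NaOH) = 0.90580 × 2/2 = 0.90580 mol.
Mass of NaOH = 0.90580 mol × 39.998 g/mol = 36.230 g.

36.23 g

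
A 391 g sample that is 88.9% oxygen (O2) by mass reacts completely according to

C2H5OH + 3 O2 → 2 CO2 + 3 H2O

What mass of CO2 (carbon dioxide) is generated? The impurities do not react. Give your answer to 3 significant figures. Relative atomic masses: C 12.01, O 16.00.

319 g

Mass of pure O2 = 391 g × 0.889 = 347.6 g.
M(O2) = 2(16.00) = 32.00 g/mol.
M(CO2) = 12.01 + 2(16.00) = 44.01 g/mol.
n(O2) = 347.6 g / 32.00 g/mol = 10.86 mol.
From the equation the O2:CO2 mole ratio is 3:2, so n(CO2) = 10.86 × 2/3 = 7.242 mol.
Mass of CO2 = 7.242 mol × 44.01 g/mol = 318.7 g.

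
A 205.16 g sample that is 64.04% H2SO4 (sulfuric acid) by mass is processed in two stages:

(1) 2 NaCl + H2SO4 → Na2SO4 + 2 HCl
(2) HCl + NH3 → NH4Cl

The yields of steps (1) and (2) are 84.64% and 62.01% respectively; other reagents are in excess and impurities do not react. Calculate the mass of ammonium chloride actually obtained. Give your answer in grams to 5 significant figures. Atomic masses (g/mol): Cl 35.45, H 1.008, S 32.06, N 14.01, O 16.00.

Pure H2SO4 = 205.16 × 0.6404 = 131.384 g.
M(H2SO4) = 2(1.008) + 32.06 + 4(16.00) = 98.076 g/mol.
M(NH4Cl) = 14.01 + 4(1.008) + 35.45 = 53.492 g/mol.
n(H2SO4) = 131.384 / 98.076 = 1.33962 mol.
Step 1 (H2SO4:HCl = 1:2): theoretical n(HCl) = 2.67924 mol; at 84.64% yield, n(HCl) = 2.26771 mol.
Step 2 (HCl:NH4Cl = 1:1): theoretical n(NH4Cl) = 2.26771 mol, so theoretical mass = 2.26771 × 53.492 = 121.304 g.
At 62.01% yield, actual mass of NH4Cl = 121.304 × 0.6201 = 75.2207 g.

75.221 g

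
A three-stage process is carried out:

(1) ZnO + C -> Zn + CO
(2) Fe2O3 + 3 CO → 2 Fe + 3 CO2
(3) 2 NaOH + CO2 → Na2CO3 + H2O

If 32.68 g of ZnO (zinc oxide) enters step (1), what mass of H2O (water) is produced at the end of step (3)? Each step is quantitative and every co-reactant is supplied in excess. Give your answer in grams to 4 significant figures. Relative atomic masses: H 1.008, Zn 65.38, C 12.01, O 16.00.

7.235 g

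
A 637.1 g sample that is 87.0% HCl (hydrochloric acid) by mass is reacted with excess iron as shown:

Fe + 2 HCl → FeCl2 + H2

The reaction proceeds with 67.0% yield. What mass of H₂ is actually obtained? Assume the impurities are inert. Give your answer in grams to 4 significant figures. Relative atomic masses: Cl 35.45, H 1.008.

10.27 g

Pure HCl available = 637.1 g × 0.870 = 554.28 g.
M(HCl) = 1.008 + 35.45 = 36.458 g/mol.
M(H2) = 2(1.008) = 2.016 g/mol.
n(HCl) = 554.28 g / 36.458 g/mol = 15.203 mol.
From the equation the HCl:H2 mole ratio is 2:1, so n(H2) = 15.203 × 1/2 = 7.6016 mol.
Mass of H2 = 7.6016 mol × 2.016 g/mol = 15.325 g.
Actual mass collected = 15.325 g × 0.670 = 10.268 g.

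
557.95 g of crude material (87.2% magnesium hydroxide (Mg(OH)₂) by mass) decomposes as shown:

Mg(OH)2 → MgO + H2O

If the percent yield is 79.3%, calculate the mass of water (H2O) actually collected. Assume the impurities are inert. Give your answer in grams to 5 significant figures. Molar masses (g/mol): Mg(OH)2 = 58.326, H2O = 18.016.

Pure Mg(OH)2 available = 557.95 g × 0.872 = 486.532 g.
n(Mg(OH)2) = 486.532 g / 58.326 g/mol = 8.34160 mol.
From the equation the Mg(OH)2:H2O mole ratio is 1:1, so n(H2O) = 8.34160 × 1/1 = 8.34160 mol.
Mass of H2O = 8.34160 mol × 18.016 g/mol = 150.282 g.
Actual mass collected = 150.282 g × 0.793 = 119.174 g.

119.17 g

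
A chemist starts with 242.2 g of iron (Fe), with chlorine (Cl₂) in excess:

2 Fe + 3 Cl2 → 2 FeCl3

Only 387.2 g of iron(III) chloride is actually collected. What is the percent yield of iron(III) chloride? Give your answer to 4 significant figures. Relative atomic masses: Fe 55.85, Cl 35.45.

M(Fe) = 55.85 g/mol.
M(FeCl3) = 55.85 + 3(35.45) = 162.20 g/mol.
n(Fe) = 242.20 g / 55.85 g/mol = 4.3366 mol.
From the equation the Fe:FeCl3 mole ratio is 2:2, so n(FeCl3) = 4.3366 × 2/2 = 4.3366 mol.
Mass of FeCl3 = 4.3366 mol × 162.20 g/mol = 703.40 g.
This is the theoretical yield. Percent yield = 387.2 g / 703.40 g × 100% = 55.047%.

55.05 %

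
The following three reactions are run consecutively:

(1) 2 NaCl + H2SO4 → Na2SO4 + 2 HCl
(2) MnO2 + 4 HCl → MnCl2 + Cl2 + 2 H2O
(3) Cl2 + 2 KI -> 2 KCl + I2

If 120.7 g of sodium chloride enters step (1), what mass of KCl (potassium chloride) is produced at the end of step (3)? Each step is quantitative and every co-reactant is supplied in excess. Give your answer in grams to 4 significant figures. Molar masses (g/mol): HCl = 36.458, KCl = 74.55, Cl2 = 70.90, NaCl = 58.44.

n(NaCl) = 120.7 / 58.44 = 2.0654 mol.
Reaction (1): NaCl→HCl ratio 2:2 ⇒ n(HCl) = 2.0654 mol.
Reaction (2): HCl→Cl2 ratio 4:1 ⇒ n(Cl2) = 0.51634 mol.
Reaction (3): Cl2→KCl ratio 1:2 ⇒ n(KCl) = 1.0327 mol.
Mass of KCl = 1.0327 × 74.55 = 76.987 g.

76.99 g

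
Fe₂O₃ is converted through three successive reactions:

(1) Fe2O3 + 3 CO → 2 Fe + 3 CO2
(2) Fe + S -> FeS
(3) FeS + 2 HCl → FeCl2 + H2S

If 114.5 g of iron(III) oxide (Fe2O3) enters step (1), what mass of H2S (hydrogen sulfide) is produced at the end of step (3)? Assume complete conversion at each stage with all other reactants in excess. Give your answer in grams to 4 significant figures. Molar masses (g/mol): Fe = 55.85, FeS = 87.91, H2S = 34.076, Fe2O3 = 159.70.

n(Fe2O3) = 114.5 / 159.70 = 0.71697 mol.
Reaction (1): Fe2O3→Fe ratio 1:2 ⇒ n(Fe) = 1.4339 mol.
Reaction (2): Fe→FeS ratio 1:1 ⇒ n(FeS) = 1.4339 mol.
Reaction (3): FeS→H2S ratio 1:1 ⇒ n(H2S) = 1.4339 mol.
Mass of H2S = 1.4339 × 34.076 = 48.863 g.

48.86 g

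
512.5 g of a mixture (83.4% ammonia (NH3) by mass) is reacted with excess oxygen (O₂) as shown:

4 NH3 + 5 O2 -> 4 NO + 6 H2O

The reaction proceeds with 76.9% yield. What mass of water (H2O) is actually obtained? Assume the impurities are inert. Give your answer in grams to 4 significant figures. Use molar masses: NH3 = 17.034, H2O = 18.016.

Pure NH3 available = 512.5 g × 0.834 = 427.43 g.
n(NH3) = 427.43 g / 17.034 g/mol = 25.092 mol.
From the equation the NH3:H2O mole ratio is 4:6, so n(H2O) = 25.092 × 6/4 = 37.639 mol.
Mass of H2O = 37.639 mol × 18.016 g/mol = 678.10 g.
Actual mass collected = 678.10 g × 0.769 = 521.46 g.

521.5 g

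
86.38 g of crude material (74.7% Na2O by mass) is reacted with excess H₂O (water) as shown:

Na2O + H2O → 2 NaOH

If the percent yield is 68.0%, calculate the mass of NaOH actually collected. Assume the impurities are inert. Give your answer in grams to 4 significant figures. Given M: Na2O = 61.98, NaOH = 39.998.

56.63 g

Pure Na2O available = 86.38 g × 0.747 = 64.526 g.
n(Na2O) = 64.526 g / 61.98 g/mol = 1.0411 mol.
From the equation the Na2O:NaOH mole ratio is 1:2, so n(NaOH) = 1.0411 × 2/1 = 2.0822 mol.
Mass of NaOH = 2.0822 mol × 39.998 g/mol = 83.282 g.
Actual mass collected = 83.282 g × 0.680 = 56.632 g.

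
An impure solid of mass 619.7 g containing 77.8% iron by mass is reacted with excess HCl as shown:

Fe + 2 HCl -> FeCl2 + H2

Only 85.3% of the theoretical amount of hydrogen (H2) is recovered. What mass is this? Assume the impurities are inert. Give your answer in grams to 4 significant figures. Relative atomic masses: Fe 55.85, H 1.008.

14.84 g

Pure Fe available = 619.7 g × 0.778 = 482.13 g.
M(Fe) = 55.85 g/mol.
M(H2) = 2(1.008) = 2.016 g/mol.
n(Fe) = 482.13 g / 55.85 g/mol = 8.6325 mol.
From the equation the Fe:H2 mole ratio is 1:1, so n(H2) = 8.6325 × 1/1 = 8.6325 mol.
Mass of H2 = 8.6325 mol × 2.016 g/mol = 17.403 g.
Actual mass collected = 17.403 g × 0.853 = 14.845 g.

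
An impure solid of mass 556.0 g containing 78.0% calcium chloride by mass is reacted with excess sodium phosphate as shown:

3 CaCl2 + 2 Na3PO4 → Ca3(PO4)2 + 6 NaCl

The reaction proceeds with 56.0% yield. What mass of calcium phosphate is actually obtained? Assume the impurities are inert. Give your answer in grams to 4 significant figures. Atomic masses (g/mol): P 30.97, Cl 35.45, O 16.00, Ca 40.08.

226.3 g

Pure CaCl2 available = 556.0 g × 0.780 = 433.68 g.
M(CaCl2) = 40.08 + 2(35.45) = 110.98 g/mol.
M(Ca3(PO4)2) = 3(40.08) + 2(30.97) + 8(16.00) = 310.18 g/mol.
n(CaCl2) = 433.68 g / 110.98 g/mol = 3.9077 mol.
From the equation the CaCl2:Ca3(PO4)2 mole ratio is 3:1, so n(Ca3(PO4)2) = 3.9077 × 1/3 = 1.3026 mol.
Mass of Ca3(PO4)2 = 1.3026 mol × 310.18 g/mol = 404.03 g.
Actual mass collected = 404.03 g × 0.560 = 226.26 g.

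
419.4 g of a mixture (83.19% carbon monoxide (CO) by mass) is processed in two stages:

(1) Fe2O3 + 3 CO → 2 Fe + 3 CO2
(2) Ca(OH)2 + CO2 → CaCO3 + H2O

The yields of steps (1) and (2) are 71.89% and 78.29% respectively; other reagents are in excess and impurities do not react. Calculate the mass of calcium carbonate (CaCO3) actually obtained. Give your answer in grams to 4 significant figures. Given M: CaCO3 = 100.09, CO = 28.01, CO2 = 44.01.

Pure CO = 419.4 × 0.8319 = 348.90 g.
n(CO) = 348.90 / 28.01 = 12.456 mol.
Step 1 (CO:CO2 = 3:3): theoretical n(CO2) = 12.456 mol; at 71.89% yield, n(CO2) = 8.9548 mol.
Step 2 (CO2:CaCO3 = 1:1): theoretical n(CaCO3) = 8.9548 mol, so theoretical mass = 8.9548 × 100.09 = 896.28 g.
At 78.29% yield, actual mass of CaCO3 = 896.28 × 0.7829 = 701.70 g.

701.7 g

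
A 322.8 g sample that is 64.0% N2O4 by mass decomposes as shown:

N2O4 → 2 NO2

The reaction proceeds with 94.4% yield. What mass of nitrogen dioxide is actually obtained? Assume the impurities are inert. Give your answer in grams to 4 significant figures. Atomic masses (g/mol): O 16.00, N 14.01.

195.0 g

Pure N2O4 available = 322.8 g × 0.640 = 206.59 g.
M(N2O4) = 2(14.01) + 4(16.00) = 92.02 g/mol.
M(NO2) = 14.01 + 2(16.00) = 46.01 g/mol.
n(N2O4) = 206.59 g / 92.02 g/mol = 2.2451 mol.
From the equation the N2O4:NO2 mole ratio is 1:2, so n(NO2) = 2.2451 × 2/1 = 4.4902 mol.
Mass of NO2 = 4.4902 mol × 46.01 g/mol = 206.59 g.
Actual mass collected = 206.59 g × 0.944 = 195.02 g.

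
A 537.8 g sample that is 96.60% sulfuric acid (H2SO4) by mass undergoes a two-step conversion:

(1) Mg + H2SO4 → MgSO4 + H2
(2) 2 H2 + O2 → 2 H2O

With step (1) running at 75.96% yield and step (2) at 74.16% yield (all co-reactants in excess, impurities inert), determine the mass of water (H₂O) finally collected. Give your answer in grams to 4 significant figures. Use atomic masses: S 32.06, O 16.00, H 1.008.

53.76 g

Pure H2SO4 = 537.8 × 0.9660 = 519.51 g.
M(H2SO4) = 2(1.008) + 32.06 + 4(16.00) = 98.076 g/mol.
M(H2O) = 2(1.008) + 16.00 = 18.016 g/mol.
n(H2SO4) = 519.51 / 98.076 = 5.2971 mol.
Step 1 (H2SO4:H2 = 1:1): theoretical n(H2) = 5.2971 mol; at 75.96% yield, n(H2) = 4.0236 mol.
Step 2 (H2:H2O = 2:2): theoretical n(H2O) = 4.0236 mol, so theoretical mass = 4.0236 × 18.016 = 72.490 g.
At 74.16% yield, actual mass of H2O = 72.490 × 0.7416 = 53.759 g.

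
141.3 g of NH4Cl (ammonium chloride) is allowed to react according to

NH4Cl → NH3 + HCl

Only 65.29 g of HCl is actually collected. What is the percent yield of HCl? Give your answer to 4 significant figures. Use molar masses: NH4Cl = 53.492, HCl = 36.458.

n(NH4Cl) = 141.30 g / 53.492 g/mol = 2.6415 mol.
From the equation the NH4Cl:HCl mole ratio is 1:1, so n(HCl) = 2.6415 × 1/1 = 2.6415 mol.
Mass of HCl = 2.6415 mol × 36.458 g/mol = 96.304 g.
This is the theoretical yield. Percent yield = 65.29 g / 96.304 g × 100% = 67.795%.

67.80 %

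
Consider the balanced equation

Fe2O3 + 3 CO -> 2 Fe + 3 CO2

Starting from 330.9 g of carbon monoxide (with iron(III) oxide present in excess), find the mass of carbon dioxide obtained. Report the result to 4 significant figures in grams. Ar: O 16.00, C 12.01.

519.9 g

M(CO) = 12.01 + 16.00 = 28.01 g/mol.
M(CO2) = 12.01 + 2(16.00) = 44.01 g/mol.
n(CO) = 330.90 g / 28.01 g/mol = 11.814 mol.
From the equation the CO:CO2 mole ratio is 3:3, so n(CO2) = 11.814 × 3/3 = 11.814 mol.
Mass of CO2 = 11.814 mol × 44.01 g/mol = 519.92 g.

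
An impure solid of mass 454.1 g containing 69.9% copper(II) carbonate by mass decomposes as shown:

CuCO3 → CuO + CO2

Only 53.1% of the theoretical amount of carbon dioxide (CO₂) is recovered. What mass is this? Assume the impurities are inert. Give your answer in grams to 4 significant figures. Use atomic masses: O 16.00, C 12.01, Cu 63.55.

60.03 g

Pure CuCO3 available = 454.1 g × 0.699 = 317.42 g.
M(CuCO3) = 63.55 + 12.01 + 3(16.00) = 123.56 g/mol.
M(CO2) = 12.01 + 2(16.00) = 44.01 g/mol.
n(CuCO3) = 317.42 g / 123.56 g/mol = 2.5689 mol.
From the equation the CuCO3:CO2 mole ratio is 1:1, so n(CO2) = 2.5689 × 1/1 = 2.5689 mol.
Mass of CO2 = 2.5689 mol × 44.01 g/mol = 113.06 g.
Actual mass collected = 113.06 g × 0.531 = 60.034 g.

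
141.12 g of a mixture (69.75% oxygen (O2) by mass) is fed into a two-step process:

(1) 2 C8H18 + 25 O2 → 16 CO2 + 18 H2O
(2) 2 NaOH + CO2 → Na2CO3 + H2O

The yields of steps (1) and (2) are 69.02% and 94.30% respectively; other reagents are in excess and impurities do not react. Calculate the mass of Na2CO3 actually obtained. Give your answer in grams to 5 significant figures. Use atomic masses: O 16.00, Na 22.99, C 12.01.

135.80 g

Pure O2 = 141.12 × 0.6975 = 98.4312 g.
M(O2) = 2(16.00) = 32.00 g/mol.
M(Na2CO3) = 2(22.99) + 12.01 + 3(16.00) = 105.99 g/mol.
n(O2) = 98.4312 / 32.00 = 3.07598 mol.
Step 1 (O2:CO2 = 25:16): theoretical n(CO2) = 1.96862 mol; at 69.02% yield, n(CO2) = 1.35874 mol.
Step 2 (CO2:Na2CO3 = 1:1): theoretical n(Na2CO3) = 1.35874 mol, so theoretical mass = 1.35874 × 105.99 = 144.013 g.
At 94.30% yield, actual mass of Na2CO3 = 144.013 × 0.9430 = 135.805 g.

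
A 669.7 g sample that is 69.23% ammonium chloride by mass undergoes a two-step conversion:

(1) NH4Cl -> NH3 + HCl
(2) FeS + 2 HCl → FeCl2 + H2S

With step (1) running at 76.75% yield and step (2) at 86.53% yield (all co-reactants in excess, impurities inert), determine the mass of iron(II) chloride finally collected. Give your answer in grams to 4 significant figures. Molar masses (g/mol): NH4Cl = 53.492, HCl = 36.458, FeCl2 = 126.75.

Pure NH4Cl = 669.7 × 0.6923 = 463.63 g.
n(NH4Cl) = 463.63 / 53.492 = 8.6673 mol.
Step 1 (NH4Cl:HCl = 1:1): theoretical n(HCl) = 8.6673 mol; at 76.75% yield, n(HCl) = 6.6522 mol.
Step 2 (HCl:FeCl2 = 2:1): theoretical n(FeCl2) = 3.3261 mol, so theoretical mass = 3.3261 × 126.75 = 421.58 g.
At 86.53% yield, actual mass of FeCl2 = 421.58 × 0.8653 = 364.79 g.

364.8 g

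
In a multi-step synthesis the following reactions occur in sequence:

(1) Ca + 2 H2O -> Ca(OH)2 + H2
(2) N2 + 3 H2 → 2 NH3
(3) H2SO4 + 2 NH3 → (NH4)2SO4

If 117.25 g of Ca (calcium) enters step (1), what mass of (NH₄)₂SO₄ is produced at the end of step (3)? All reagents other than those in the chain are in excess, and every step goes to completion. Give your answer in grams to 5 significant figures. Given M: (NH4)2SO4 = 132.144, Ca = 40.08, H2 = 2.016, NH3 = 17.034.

128.86 g

n(Ca) = 117.25 / 40.08 = 2.92540 mol.
Reaction (1): Ca→H2 ratio 1:1 ⇒ n(H2) = 2.92540 mol.
Reaction (2): H2→NH3 ratio 3:2 ⇒ n(NH3) = 1.95027 mol.
Reaction (3): NH3→(NH4)2SO4 ratio 2:1 ⇒ n((NH4)2SO4) = 0.975133 mol.
Mass of (NH4)2SO4 = 0.975133 × 132.144 = 128.858 g.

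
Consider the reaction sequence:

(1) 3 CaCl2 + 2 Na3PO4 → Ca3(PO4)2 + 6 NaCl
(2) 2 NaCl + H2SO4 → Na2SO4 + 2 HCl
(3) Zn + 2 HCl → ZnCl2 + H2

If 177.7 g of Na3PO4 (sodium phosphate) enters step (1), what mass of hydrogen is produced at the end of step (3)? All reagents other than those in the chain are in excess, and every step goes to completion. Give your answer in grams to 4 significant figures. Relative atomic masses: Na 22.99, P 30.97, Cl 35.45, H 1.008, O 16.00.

3.278 g

M(Na3PO4) = 3(22.99) + 30.97 + 4(16.00) = 163.94 g/mol.
M(H2) = 2(1.008) = 2.016 g/mol.
n(Na3PO4) = 177.7 / 163.94 = 1.0839 mol.
Reaction (1): Na3PO4→NaCl ratio 2:6 ⇒ n(NaCl) = 3.2518 mol.
Reaction (2): NaCl→HCl ratio 2:2 ⇒ n(HCl) = 3.2518 mol.
Reaction (3): HCl→H2 ratio 2:1 ⇒ n(H2) = 1.6259 mol.
Mass of H2 = 1.6259 × 2.016 = 3.2778 g.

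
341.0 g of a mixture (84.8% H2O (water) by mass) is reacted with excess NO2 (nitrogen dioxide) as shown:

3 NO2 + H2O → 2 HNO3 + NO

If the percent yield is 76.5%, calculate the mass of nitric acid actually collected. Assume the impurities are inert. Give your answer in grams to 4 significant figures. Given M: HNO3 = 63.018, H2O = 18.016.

Pure H2O available = 341.0 g × 0.848 = 289.17 g.
n(H2O) = 289.17 g / 18.016 g/mol = 16.051 mol.
From the equation the H2O:HNO3 mole ratio is 1:2, so n(HNO3) = 16.051 × 2/1 = 32.101 mol.
Mass of HNO3 = 32.101 mol × 63.018 g/mol = 2023.0 g.
Actual mass collected = 2023.0 g × 0.765 = 1547.6 g.

1548 g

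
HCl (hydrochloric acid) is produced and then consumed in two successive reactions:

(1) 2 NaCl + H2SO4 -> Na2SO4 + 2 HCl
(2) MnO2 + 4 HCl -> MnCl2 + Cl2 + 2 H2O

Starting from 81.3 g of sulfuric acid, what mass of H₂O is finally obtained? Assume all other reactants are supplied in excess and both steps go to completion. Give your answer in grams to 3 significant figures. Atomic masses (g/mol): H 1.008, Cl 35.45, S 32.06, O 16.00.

14.9 g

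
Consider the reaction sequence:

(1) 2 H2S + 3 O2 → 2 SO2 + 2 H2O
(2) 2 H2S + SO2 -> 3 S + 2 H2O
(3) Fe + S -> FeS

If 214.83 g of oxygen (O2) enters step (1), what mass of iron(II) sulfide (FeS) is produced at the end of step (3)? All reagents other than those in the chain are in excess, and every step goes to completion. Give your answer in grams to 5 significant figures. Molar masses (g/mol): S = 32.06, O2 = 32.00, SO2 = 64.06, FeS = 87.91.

n(O2) = 214.83 / 32.00 = 6.71344 mol.
Reaction (1): O2→SO2 ratio 3:2 ⇒ n(SO2) = 4.47562 mol.
Reaction (2): SO2→S ratio 1:3 ⇒ n(S) = 13.4269 mol.
Reaction (3): S→FeS ratio 1:1 ⇒ n(FeS) = 13.4269 mol.
Mass of FeS = 13.4269 × 87.91 = 1180.36 g.

1180.4 g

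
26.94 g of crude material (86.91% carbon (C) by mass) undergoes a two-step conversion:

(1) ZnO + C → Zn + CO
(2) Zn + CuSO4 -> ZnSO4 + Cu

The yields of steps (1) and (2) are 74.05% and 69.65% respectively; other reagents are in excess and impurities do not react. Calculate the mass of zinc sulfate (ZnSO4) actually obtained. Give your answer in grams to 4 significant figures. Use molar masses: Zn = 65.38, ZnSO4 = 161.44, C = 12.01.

Pure C = 26.94 × 0.8691 = 23.414 g.
n(C) = 23.414 / 12.01 = 1.9495 mol.
Step 1 (C:Zn = 1:1): theoretical n(Zn) = 1.9495 mol; at 74.05% yield, n(Zn) = 1.4436 mol.
Step 2 (Zn:ZnSO4 = 1:1): theoretical n(ZnSO4) = 1.4436 mol, so theoretical mass = 1.4436 × 161.44 = 233.06 g.
At 69.65% yield, actual mass of ZnSO4 = 233.06 × 0.6965 = 162.32 g.

162.3 g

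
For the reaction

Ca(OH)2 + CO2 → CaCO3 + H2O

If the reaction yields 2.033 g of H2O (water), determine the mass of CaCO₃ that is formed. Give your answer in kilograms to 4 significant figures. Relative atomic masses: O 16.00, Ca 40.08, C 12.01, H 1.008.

M(H2O) = 2(1.008) + 16.00 = 18.016 g/mol.
M(CaCO3) = 40.08 + 12.01 + 3(16.00) = 100.09 g/mol.
n(H2O) = 2.0330 g / 18.016 g/mol = 0.11284 mol.
From the equation the H2O:CaCO3 mole ratio is 1:1, so n(CaCO3) = 0.11284 × 1/1 = 0.11284 mol.
Mass of CaCO3 = 0.11284 mol × 100.09 g/mol = 11.295 g.
Converting to kg: 11.295 g = 0.01129 kg.

0.01129 kg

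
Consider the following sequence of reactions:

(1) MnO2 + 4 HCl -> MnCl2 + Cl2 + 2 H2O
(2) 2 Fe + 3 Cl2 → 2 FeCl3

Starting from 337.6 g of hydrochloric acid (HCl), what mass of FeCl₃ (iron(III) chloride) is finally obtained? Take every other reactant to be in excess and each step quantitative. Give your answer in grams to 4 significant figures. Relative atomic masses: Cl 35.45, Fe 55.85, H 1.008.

M(HCl) = 1.008 + 35.45 = 36.458 g/mol.
M(FeCl3) = 55.85 + 3(35.45) = 162.20 g/mol.
n(HCl) = 337.60 / 36.458 = 9.2600 mol.
Step 1 gives a 4:1 ratio of HCl to Cl2, so n(Cl2) = 2.3150 mol.
In step 2 the Cl2:FeCl3 ratio is 3:2, so n(FeCl3) = 1.5433 mol.
Mass of FeCl3 = 1.5433 × 162.20 = 250.33 g.

250.3 g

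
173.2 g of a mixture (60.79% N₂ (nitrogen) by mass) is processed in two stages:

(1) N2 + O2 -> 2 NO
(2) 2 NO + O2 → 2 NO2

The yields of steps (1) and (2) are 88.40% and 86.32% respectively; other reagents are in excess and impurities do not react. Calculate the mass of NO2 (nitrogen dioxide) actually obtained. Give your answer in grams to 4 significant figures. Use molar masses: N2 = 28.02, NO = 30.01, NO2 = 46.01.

263.9 g

Pure N2 = 173.2 × 0.6079 = 105.29 g.
n(N2) = 105.29 / 28.02 = 3.7576 mol.
Step 1 (N2:NO = 1:2): theoretical n(NO) = 7.5152 mol; at 88.40% yield, n(NO) = 6.6435 mol.
Step 2 (NO:NO2 = 2:2): theoretical n(NO2) = 6.6435 mol, so theoretical mass = 6.6435 × 46.01 = 305.67 g.
At 86.32% yield, actual mass of NO2 = 305.67 × 0.8632 = 263.85 g.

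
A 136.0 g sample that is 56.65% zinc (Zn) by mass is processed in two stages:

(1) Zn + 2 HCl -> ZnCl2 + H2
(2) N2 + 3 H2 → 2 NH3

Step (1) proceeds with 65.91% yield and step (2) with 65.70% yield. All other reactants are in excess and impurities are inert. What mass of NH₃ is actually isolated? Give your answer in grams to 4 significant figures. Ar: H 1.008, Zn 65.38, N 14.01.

5.795 g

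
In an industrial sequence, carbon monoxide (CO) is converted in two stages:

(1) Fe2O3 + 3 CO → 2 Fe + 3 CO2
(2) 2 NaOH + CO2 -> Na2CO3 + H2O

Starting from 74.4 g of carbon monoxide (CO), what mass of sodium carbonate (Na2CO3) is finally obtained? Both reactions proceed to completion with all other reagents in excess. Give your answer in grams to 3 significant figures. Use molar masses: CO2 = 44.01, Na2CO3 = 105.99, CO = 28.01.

n(CO) = 74.40 / 28.01 = 2.656 mol.
Step 1 gives a 3:3 ratio of CO to CO2, so n(CO2) = 2.656 mol.
In step 2 the CO2:Na2CO3 ratio is 1:1, so n(Na2CO3) = 2.656 mol.
Mass of Na2CO3 = 2.656 × 105.99 = 281.5 g.

282 g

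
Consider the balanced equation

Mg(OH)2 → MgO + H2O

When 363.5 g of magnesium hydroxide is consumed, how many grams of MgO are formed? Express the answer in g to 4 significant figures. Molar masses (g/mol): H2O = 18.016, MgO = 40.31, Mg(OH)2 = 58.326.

n(Mg(OH)2) = 363.50 g / 58.326 g/mol = 6.2322 mol.
From the equation the Mg(OH)2:MgO mole ratio is 1:1, so n(MgO) = 6.2322 × 1/1 = 6.2322 mol.
Mass of MgO = 6.2322 mol × 40.31 g/mol = 251.22 g.

251.2 g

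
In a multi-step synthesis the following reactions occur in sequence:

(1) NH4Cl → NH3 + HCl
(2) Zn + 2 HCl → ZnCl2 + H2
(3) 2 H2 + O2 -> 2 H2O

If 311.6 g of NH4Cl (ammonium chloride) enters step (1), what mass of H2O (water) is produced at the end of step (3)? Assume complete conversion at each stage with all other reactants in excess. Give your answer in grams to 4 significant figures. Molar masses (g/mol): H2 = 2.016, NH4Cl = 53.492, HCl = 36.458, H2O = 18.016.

n(NH4Cl) = 311.6 / 53.492 = 5.8252 mol.
Reaction (1): NH4Cl→HCl ratio 1:1 ⇒ n(HCl) = 5.8252 mol.
Reaction (2): HCl→H2 ratio 2:1 ⇒ n(H2) = 2.9126 mol.
Reaction (3): H2→H2O ratio 2:2 ⇒ n(H2O) = 2.9126 mol.
Mass of H2O = 2.9126 × 18.016 = 52.473 g.

52.47 g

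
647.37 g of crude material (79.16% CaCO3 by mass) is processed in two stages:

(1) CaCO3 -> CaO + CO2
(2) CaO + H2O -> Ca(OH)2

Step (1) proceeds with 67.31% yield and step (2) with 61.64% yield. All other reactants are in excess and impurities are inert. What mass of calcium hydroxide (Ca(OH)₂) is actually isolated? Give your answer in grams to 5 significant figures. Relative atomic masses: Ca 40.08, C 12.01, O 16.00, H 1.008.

157.40 g

Pure CaCO3 = 647.37 × 0.7916 = 512.458 g.
M(CaCO3) = 40.08 + 12.01 + 3(16.00) = 100.09 g/mol.
M(Ca(OH)2) = 40.08 + 2(16.00) + 2(1.008) = 74.096 g/mol.
n(CaCO3) = 512.458 / 100.09 = 5.11997 mol.
Step 1 (CaCO3:CaO = 1:1): theoretical n(CaO) = 5.11997 mol; at 67.31% yield, n(CaO) = 3.44625 mol.
Step 2 (CaO:Ca(OH)2 = 1:1): theoretical n(Ca(OH)2) = 3.44625 mol, so theoretical mass = 3.44625 × 74.096 = 255.354 g.
At 61.64% yield, actual mass of Ca(OH)2 = 255.354 × 0.6164 = 157.400 g.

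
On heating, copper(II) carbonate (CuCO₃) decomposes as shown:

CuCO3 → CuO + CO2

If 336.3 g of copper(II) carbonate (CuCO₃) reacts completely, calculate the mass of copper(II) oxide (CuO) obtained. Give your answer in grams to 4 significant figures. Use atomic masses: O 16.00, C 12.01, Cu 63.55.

M(CuCO3) = 63.55 + 12.01 + 3(16.00) = 123.56 g/mol.
M(CuO) = 63.55 + 16.00 = 79.55 g/mol.
n(CuCO3) = 336.30 g / 123.56 g/mol = 2.7218 mol.
From the equation the CuCO3:CuO mole ratio is 1:1, so n(CuO) = 2.7218 × 1/1 = 2.7218 mol.
Mass of CuO = 2.7218 mol × 79.55 g/mol = 216.52 g.

216.5 g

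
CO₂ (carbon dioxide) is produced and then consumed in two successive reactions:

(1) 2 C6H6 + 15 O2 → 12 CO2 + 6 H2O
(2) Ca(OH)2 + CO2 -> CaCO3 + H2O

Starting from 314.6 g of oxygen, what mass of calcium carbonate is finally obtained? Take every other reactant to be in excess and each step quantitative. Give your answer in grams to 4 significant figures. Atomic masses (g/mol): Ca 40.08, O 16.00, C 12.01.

787.2 g

M(O2) = 2(16.00) = 32.00 g/mol.
M(CaCO3) = 40.08 + 12.01 + 3(16.00) = 100.09 g/mol.
n(O2) = 314.60 / 32.00 = 9.8313 mol.
Step 1 gives a 15:12 ratio of O2 to CO2, so n(CO2) = 7.8650 mol.
In step 2 the CO2:CaCO3 ratio is 1:1, so n(CaCO3) = 7.8650 mol.
Mass of CaCO3 = 7.8650 × 100.09 = 787.21 g.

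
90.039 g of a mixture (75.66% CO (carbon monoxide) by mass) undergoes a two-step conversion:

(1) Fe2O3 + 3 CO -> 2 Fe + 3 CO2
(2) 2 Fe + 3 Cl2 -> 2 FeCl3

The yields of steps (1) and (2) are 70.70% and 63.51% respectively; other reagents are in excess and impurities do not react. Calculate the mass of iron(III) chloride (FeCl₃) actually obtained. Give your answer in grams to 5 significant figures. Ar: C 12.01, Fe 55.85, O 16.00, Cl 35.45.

118.09 g

Pure CO = 90.039 × 0.7566 = 68.1235 g.
M(CO) = 12.01 + 16.00 = 28.01 g/mol.
M(FeCl3) = 55.85 + 3(35.45) = 162.20 g/mol.
n(CO) = 68.1235 / 28.01 = 2.43211 mol.
Step 1 (CO:Fe = 3:2): theoretical n(Fe) = 1.62141 mol; at 70.70% yield, n(Fe) = 1.14634 mol.
Step 2 (Fe:FeCl3 = 2:2): theoretical n(FeCl3) = 1.14634 mol, so theoretical mass = 1.14634 × 162.20 = 185.936 g.
At 63.51% yield, actual mass of FeCl3 = 185.936 × 0.6351 = 118.088 g.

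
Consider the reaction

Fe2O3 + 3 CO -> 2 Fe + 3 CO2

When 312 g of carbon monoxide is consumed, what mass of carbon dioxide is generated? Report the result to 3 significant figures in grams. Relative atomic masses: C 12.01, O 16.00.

M(CO) = 12.01 + 16.00 = 28.01 g/mol.
M(CO2) = 12.01 + 2(16.00) = 44.01 g/mol.
n(CO) = 312.0 g / 28.01 g/mol = 11.14 mol.
From the equation the CO:CO2 mole ratio is 3:3, so n(CO2) = 11.14 × 3/3 = 11.14 mol.
Mass of CO2 = 11.14 mol × 44.01 g/mol = 490.2 g.

490 g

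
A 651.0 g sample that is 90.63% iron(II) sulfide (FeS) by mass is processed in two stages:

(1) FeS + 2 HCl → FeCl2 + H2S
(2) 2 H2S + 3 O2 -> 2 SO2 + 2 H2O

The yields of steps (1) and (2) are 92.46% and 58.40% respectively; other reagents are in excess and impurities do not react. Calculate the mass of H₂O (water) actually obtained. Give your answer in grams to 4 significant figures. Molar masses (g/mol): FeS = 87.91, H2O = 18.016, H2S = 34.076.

65.29 g

Pure FeS = 651.0 × 0.9063 = 590.00 g.
n(FeS) = 590.00 / 87.91 = 6.7114 mol.
Step 1 (FeS:H2S = 1:1): theoretical n(H2S) = 6.7114 mol; at 92.46% yield, n(H2S) = 6.2054 mol.
Step 2 (H2S:H2O = 2:2): theoretical n(H2O) = 6.2054 mol, so theoretical mass = 6.2054 × 18.016 = 111.80 g.
At 58.40% yield, actual mass of H2O = 111.80 × 0.5840 = 65.289 g.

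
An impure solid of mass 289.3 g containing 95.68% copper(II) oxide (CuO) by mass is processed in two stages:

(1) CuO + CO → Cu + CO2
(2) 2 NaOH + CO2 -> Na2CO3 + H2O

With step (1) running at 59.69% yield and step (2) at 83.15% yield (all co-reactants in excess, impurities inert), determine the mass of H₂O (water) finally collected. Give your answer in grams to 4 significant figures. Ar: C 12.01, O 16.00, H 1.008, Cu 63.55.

31.11 g

Pure CuO = 289.3 × 0.9568 = 276.80 g.
M(CuO) = 63.55 + 16.00 = 79.55 g/mol.
M(H2O) = 2(1.008) + 16.00 = 18.016 g/mol.
n(CuO) = 276.80 / 79.55 = 3.4796 mol.
Step 1 (CuO:CO2 = 1:1): theoretical n(CO2) = 3.4796 mol; at 59.69% yield, n(CO2) = 2.0770 mol.
Step 2 (CO2:H2O = 1:1): theoretical n(H2O) = 2.0770 mol, so theoretical mass = 2.0770 × 18.016 = 37.419 g.
At 83.15% yield, actual mass of H2O = 37.419 × 0.8315 = 31.114 g.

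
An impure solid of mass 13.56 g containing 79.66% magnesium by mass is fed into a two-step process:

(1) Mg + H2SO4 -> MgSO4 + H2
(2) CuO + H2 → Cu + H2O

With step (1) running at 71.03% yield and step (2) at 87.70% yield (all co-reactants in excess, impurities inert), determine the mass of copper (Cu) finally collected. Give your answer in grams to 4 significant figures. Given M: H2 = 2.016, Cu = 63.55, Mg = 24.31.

17.59 g

Pure Mg = 13.56 × 0.7966 = 10.802 g.
n(Mg) = 10.802 / 24.31 = 0.44434 mol.
Step 1 (Mg:H2 = 1:1): theoretical n(H2) = 0.44434 mol; at 71.03% yield, n(H2) = 0.31561 mol.
Step 2 (H2:Cu = 1:1): theoretical n(Cu) = 0.31561 mol, so theoretical mass = 0.31561 × 63.55 = 20.057 g.
At 87.70% yield, actual mass of Cu = 20.057 × 0.8770 = 17.590 g.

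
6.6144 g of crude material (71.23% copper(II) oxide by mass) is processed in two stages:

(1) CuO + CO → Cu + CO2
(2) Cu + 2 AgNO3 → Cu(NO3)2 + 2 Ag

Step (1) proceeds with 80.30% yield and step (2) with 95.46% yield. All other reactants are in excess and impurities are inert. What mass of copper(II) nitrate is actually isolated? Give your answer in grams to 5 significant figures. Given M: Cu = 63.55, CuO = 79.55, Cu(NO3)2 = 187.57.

Pure CuO = 6.6144 × 0.7123 = 4.71144 g.
n(CuO) = 4.71144 / 79.55 = 0.0592261 mol.
Step 1 (CuO:Cu = 1:1): theoretical n(Cu) = 0.0592261 mol; at 80.30% yield, n(Cu) = 0.0475586 mol.
Step 2 (Cu:Cu(NO3)2 = 1:1): theoretical n(Cu(NO3)2) = 0.0475586 mol, so theoretical mass = 0.0475586 × 187.57 = 8.92056 g.
At 95.46% yield, actual mass of Cu(NO3)2 = 8.92056 × 0.9546 = 8.51557 g.

8.5156 g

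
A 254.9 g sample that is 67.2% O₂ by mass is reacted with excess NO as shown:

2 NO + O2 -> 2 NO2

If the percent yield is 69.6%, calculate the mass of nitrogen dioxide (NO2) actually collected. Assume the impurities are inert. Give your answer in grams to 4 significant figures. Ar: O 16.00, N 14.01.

Pure O2 available = 254.9 g × 0.672 = 171.29 g.
M(O2) = 2(16.00) = 32.00 g/mol.
M(NO2) = 14.01 + 2(16.00) = 46.01 g/mol.
n(O2) = 171.29 g / 32.00 g/mol = 5.3529 mol.
From the equation the O2:NO2 mole ratio is 1:2, so n(NO2) = 5.3529 × 2/1 = 10.706 mol.
Mass of NO2 = 10.706 mol × 46.01 g/mol = 492.57 g.
Actual mass collected = 492.57 g × 0.696 = 342.83 g.

342.8 g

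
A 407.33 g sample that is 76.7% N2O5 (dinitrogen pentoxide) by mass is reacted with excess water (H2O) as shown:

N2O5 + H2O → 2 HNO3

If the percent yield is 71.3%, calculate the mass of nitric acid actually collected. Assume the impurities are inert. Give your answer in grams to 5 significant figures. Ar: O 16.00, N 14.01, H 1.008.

Pure N2O5 available = 407.33 g × 0.767 = 312.422 g.
M(N2O5) = 2(14.01) + 5(16.00) = 108.02 g/mol.
M(HNO3) = 1.008 + 14.01 + 3(16.00) = 63.018 g/mol.
n(N2O5) = 312.422 g / 108.02 g/mol = 2.89226 mol.
From the equation the N2O5:HNO3 mole ratio is 1:2, so n(HNO3) = 2.89226 × 2/1 = 5.78452 mol.
Mass of HNO3 = 5.78452 mol × 63.018 g/mol = 364.529 g.
Actual mass collected = 364.529 g × 0.713 = 259.909 g.

259.91 g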